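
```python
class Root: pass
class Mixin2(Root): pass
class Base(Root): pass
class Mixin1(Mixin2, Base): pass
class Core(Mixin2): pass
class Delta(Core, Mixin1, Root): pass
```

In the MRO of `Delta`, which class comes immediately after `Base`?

Root

L[Delta] = Delta + merge(L[Core], L[Mixin1], L[Root], [Core Mixin1 Root])
  take Core:  [Core Mixin2 Root object] + [Mixin1 Mixin2 Base Root object] + [Root object] + [Core Mixin1 Root]
  take Mixin1:  [Mixin2 Root object] + [Mixin1 Mixin2 Base Root object] + [Root object] + [Mixin1 Root]
  take Mixin2:  [Mixin2 Root object] + [Mixin2 Base Root object] + [Root object] + [Root]
  take Base:  [Root object] + [Base Root object] + [Root object] + [Root]
  take Root:  [Root object] + [Root object] + [Root object] + [Root]
  take object:  [object] + [object] + [object]
MRO: Delta Core Mixin1 Mixin2 Base Root object
Base is at position 4; next is Root.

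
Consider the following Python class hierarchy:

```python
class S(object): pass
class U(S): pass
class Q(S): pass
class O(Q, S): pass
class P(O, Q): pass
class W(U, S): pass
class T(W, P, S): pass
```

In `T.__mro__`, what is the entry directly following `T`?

L[T] = T + merge(L[W], L[P], L[S], [W P S])
  take W:  [W U S object] + [P O Q S object] + [S object] + [W P S]
  take U:  [U S object] + [P O Q S object] + [S object] + [P S]
  take P:  [S object] + [P O Q S object] + [S object] + [P S]
  take O:  [S object] + [O Q S object] + [S object] + [S]
  take Q:  [S object] + [Q S object] + [S object] + [S]
  take S:  [S object] + [S object] + [S object] + [S]
  take object:  [object] + [object] + [object]
MRO: T W U P O Q S object
T is at position 0; next is W.

W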